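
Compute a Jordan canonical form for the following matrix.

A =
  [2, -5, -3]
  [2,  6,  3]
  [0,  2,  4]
J_3(4)

The characteristic polynomial is
  det(x·I − A) = x^3 - 12*x^2 + 48*x - 64 = (x - 4)^3

Eigenvalues and multiplicities (the geometric multiplicity of λ is n − rank(A − λI), which equals the number of Jordan blocks for λ):
  λ = 4: algebraic multiplicity = 3, geometric multiplicity = 1

Determining the block sizes for each eigenvalue:
  λ = 4: one block (gm = 1), so the single block has size am = 3 → block sizes [3]

Assembling the blocks gives a Jordan form
J =
  [4, 1, 0]
  [0, 4, 1]
  [0, 0, 4]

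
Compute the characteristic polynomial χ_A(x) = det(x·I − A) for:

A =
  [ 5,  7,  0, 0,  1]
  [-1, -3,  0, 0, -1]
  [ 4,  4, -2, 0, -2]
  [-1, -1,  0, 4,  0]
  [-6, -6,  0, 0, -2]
x^5 - 2*x^4 - 20*x^3 + 8*x^2 + 128*x + 128

Expanding det(x·I − A) (e.g. by cofactor expansion or by noting that A is similar to its Jordan form J, which has the same characteristic polynomial as A) gives
  χ_A(x) = x^5 - 2*x^4 - 20*x^3 + 8*x^2 + 128*x + 128
which factors as (x - 4)^2*(x + 2)^3. The eigenvalues (with algebraic multiplicities) are λ = -2 with multiplicity 3, λ = 4 with multiplicity 2.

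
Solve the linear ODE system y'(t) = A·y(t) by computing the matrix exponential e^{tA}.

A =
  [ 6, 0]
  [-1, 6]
e^{tA} =
  [exp(6*t), 0]
  [-t*exp(6*t), exp(6*t)]

Strategy: write A = P · J · P⁻¹ where J is a Jordan canonical form, so e^{tA} = P · e^{tJ} · P⁻¹, and e^{tJ} can be computed block-by-block.

A has Jordan form
J =
  [6, 1]
  [0, 6]
(up to reordering of blocks).

Per-block formulas:
  For a 2×2 Jordan block J_2(6): exp(t · J_2(6)) = e^(6t)·(I + t·N), where N is the 2×2 nilpotent shift.

After assembling e^{tJ} and conjugating by P, we get:

e^{tA} =
  [exp(6*t), 0]
  [-t*exp(6*t), exp(6*t)]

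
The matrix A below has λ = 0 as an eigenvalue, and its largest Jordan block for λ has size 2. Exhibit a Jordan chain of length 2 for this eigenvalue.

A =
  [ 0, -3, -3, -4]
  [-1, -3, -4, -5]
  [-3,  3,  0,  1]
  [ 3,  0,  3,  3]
A Jordan chain for λ = 0 of length 2:
v_1 = (0, -1, -3, 3)ᵀ
v_2 = (1, 0, 0, 0)ᵀ

Let N = A − (0)·I. We want v_2 with N^2 v_2 = 0 but N^1 v_2 ≠ 0; then v_{j-1} := N · v_j for j = 2, …, 2.

Pick v_2 = (1, 0, 0, 0)ᵀ.
Then v_1 = N · v_2 = (0, -1, -3, 3)ᵀ.

Sanity check: (A − (0)·I) v_1 = (0, 0, 0, 0)ᵀ = 0. ✓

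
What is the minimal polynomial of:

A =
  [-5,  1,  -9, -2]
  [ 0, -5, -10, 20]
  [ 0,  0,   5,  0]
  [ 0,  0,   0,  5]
x^3 + 5*x^2 - 25*x - 125

The characteristic polynomial is χ_A(x) = (x - 5)^2*(x + 5)^2, so the eigenvalues are known. The minimal polynomial is
  m_A(x) = Π_λ (x − λ)^{k_λ}
where k_λ is the size of the *largest* Jordan block for λ (equivalently, the smallest k with (A − λI)^k v = 0 for every generalised eigenvector v of λ).

  λ = -5: largest Jordan block has size 2, contributing (x + 5)^2
  λ = 5: largest Jordan block has size 1, contributing (x − 5)

So m_A(x) = (x - 5)*(x + 5)^2 = x^3 + 5*x^2 - 25*x - 125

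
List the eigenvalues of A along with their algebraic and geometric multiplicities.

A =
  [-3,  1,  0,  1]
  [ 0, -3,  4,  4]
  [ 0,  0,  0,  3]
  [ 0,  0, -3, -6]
λ = -3: alg = 4, geom = 2

Step 1 — factor the characteristic polynomial to read off the algebraic multiplicities:
  χ_A(x) = (x + 3)^4

Step 2 — compute geometric multiplicities via the rank-nullity identity g(λ) = n − rank(A − λI):
  rank(A − (-3)·I) = 2, so dim ker(A − (-3)·I) = n − 2 = 2

Summary:
  λ = -3: algebraic multiplicity = 4, geometric multiplicity = 2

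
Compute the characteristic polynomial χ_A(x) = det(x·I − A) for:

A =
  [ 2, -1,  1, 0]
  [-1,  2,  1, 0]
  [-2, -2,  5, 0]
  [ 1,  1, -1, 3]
x^4 - 12*x^3 + 54*x^2 - 108*x + 81

Expanding det(x·I − A) (e.g. by cofactor expansion or by noting that A is similar to its Jordan form J, which has the same characteristic polynomial as A) gives
  χ_A(x) = x^4 - 12*x^3 + 54*x^2 - 108*x + 81
which factors as (x - 3)^4. The eigenvalues (with algebraic multiplicities) are λ = 3 with multiplicity 4.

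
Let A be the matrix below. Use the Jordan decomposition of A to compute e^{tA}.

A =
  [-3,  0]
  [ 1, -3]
e^{tA} =
  [exp(-3*t), 0]
  [t*exp(-3*t), exp(-3*t)]

Strategy: write A = P · J · P⁻¹ where J is a Jordan canonical form, so e^{tA} = P · e^{tJ} · P⁻¹, and e^{tJ} can be computed block-by-block.

A has Jordan form
J =
  [-3,  1]
  [ 0, -3]
(up to reordering of blocks).

Per-block formulas:
  For a 2×2 Jordan block J_2(-3): exp(t · J_2(-3)) = e^(-3t)·(I + t·N), where N is the 2×2 nilpotent shift.

After assembling e^{tJ} and conjugating by P, we get:

e^{tA} =
  [exp(-3*t), 0]
  [t*exp(-3*t), exp(-3*t)]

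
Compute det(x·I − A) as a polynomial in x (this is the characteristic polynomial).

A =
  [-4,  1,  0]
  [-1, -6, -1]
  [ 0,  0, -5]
x^3 + 15*x^2 + 75*x + 125

Expanding det(x·I − A) (e.g. by cofactor expansion or by noting that A is similar to its Jordan form J, which has the same characteristic polynomial as A) gives
  χ_A(x) = x^3 + 15*x^2 + 75*x + 125
which factors as (x + 5)^3. The eigenvalues (with algebraic multiplicities) are λ = -5 with multiplicity 3.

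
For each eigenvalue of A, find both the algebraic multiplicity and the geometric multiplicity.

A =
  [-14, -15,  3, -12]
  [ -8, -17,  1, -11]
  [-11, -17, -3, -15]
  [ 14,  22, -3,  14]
λ = -5: alg = 4, geom = 2

Step 1 — factor the characteristic polynomial to read off the algebraic multiplicities:
  χ_A(x) = (x + 5)^4

Step 2 — compute geometric multiplicities via the rank-nullity identity g(λ) = n − rank(A − λI):
  rank(A − (-5)·I) = 2, so dim ker(A − (-5)·I) = n − 2 = 2

Summary:
  λ = -5: algebraic multiplicity = 4, geometric multiplicity = 2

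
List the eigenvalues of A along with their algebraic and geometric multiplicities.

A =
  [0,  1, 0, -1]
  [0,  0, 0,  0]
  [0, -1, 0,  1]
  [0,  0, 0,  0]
λ = 0: alg = 4, geom = 3

Step 1 — factor the characteristic polynomial to read off the algebraic multiplicities:
  χ_A(x) = x^4

Step 2 — compute geometric multiplicities via the rank-nullity identity g(λ) = n − rank(A − λI):
  rank(A − (0)·I) = 1, so dim ker(A − (0)·I) = n − 1 = 3

Summary:
  λ = 0: algebraic multiplicity = 4, geometric multiplicity = 3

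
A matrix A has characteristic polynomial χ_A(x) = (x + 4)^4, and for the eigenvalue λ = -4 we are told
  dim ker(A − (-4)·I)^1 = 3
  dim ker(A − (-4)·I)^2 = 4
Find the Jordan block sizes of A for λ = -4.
Block sizes for λ = -4: [2, 1, 1]

From the dimensions of kernels of powers, the number of Jordan blocks of size at least j is d_j − d_{j−1} where d_j = dim ker(N^j) (with d_0 = 0). Computing the differences gives [3, 1].
The number of blocks of size exactly k is (#blocks of size ≥ k) − (#blocks of size ≥ k + 1), so the partition is: 2 block(s) of size 1, 1 block(s) of size 2.
In nonincreasing order the block sizes are [2, 1, 1].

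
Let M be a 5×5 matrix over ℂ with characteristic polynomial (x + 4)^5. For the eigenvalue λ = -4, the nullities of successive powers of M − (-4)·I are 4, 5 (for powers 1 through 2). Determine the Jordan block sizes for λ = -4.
Block sizes for λ = -4: [2, 1, 1, 1]

From the dimensions of kernels of powers, the number of Jordan blocks of size at least j is d_j − d_{j−1} where d_j = dim ker(N^j) (with d_0 = 0). Computing the differences gives [4, 1].
The number of blocks of size exactly k is (#blocks of size ≥ k) − (#blocks of size ≥ k + 1), so the partition is: 3 block(s) of size 1, 1 block(s) of size 2.
In nonincreasing order the block sizes are [2, 1, 1, 1].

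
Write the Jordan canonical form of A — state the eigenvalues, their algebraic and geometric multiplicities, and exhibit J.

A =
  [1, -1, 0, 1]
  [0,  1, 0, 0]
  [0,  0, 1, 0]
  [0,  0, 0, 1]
J_2(1) ⊕ J_1(1) ⊕ J_1(1)

The characteristic polynomial is
  det(x·I − A) = x^4 - 4*x^3 + 6*x^2 - 4*x + 1 = (x - 1)^4

Eigenvalues and multiplicities (the geometric multiplicity of λ is n − rank(A − λI), which equals the number of Jordan blocks for λ):
  λ = 1: algebraic multiplicity = 4, geometric multiplicity = 3

Determining the block sizes for each eigenvalue:
  λ = 1: 3 blocks summing to 4 forces exactly one block of size 2 and the rest size 1 → block sizes [2, 1, 1]

Assembling the blocks gives a Jordan form
J =
  [1, 1, 0, 0]
  [0, 1, 0, 0]
  [0, 0, 1, 0]
  [0, 0, 0, 1]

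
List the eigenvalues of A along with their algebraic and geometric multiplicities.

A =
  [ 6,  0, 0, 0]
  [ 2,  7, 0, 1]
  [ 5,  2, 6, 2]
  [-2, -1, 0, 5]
λ = 6: alg = 4, geom = 2

Step 1 — factor the characteristic polynomial to read off the algebraic multiplicities:
  χ_A(x) = (x - 6)^4

Step 2 — compute geometric multiplicities via the rank-nullity identity g(λ) = n − rank(A − λI):
  rank(A − (6)·I) = 2, so dim ker(A − (6)·I) = n − 2 = 2

Summary:
  λ = 6: algebraic multiplicity = 4, geometric multiplicity = 2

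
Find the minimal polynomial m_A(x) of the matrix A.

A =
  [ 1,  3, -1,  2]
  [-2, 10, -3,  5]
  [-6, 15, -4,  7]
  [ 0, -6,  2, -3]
x^2 - 2*x + 1

The characteristic polynomial is χ_A(x) = (x - 1)^4, so the eigenvalues are known. The minimal polynomial is
  m_A(x) = Π_λ (x − λ)^{k_λ}
where k_λ is the size of the *largest* Jordan block for λ (equivalently, the smallest k with (A − λI)^k v = 0 for every generalised eigenvector v of λ).

  λ = 1: largest Jordan block has size 2, contributing (x − 1)^2

So m_A(x) = (x - 1)^2 = x^2 - 2*x + 1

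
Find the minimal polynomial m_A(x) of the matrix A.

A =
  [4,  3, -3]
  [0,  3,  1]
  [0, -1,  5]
x^2 - 8*x + 16

The characteristic polynomial is χ_A(x) = (x - 4)^3, so the eigenvalues are known. The minimal polynomial is
  m_A(x) = Π_λ (x − λ)^{k_λ}
where k_λ is the size of the *largest* Jordan block for λ (equivalently, the smallest k with (A − λI)^k v = 0 for every generalised eigenvector v of λ).

  λ = 4: largest Jordan block has size 2, contributing (x − 4)^2

So m_A(x) = (x - 4)^2 = x^2 - 8*x + 16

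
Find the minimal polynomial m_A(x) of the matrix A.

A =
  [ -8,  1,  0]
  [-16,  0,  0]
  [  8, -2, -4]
x^2 + 8*x + 16

The characteristic polynomial is χ_A(x) = (x + 4)^3, so the eigenvalues are known. The minimal polynomial is
  m_A(x) = Π_λ (x − λ)^{k_λ}
where k_λ is the size of the *largest* Jordan block for λ (equivalently, the smallest k with (A − λI)^k v = 0 for every generalised eigenvector v of λ).

  λ = -4: largest Jordan block has size 2, contributing (x + 4)^2

So m_A(x) = (x + 4)^2 = x^2 + 8*x + 16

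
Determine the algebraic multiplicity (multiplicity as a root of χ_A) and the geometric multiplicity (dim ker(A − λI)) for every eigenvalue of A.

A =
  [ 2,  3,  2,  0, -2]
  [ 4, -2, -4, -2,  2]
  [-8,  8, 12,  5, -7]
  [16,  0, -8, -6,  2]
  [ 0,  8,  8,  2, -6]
λ = 0: alg = 5, geom = 3

Step 1 — factor the characteristic polynomial to read off the algebraic multiplicities:
  χ_A(x) = x^5

Step 2 — compute geometric multiplicities via the rank-nullity identity g(λ) = n − rank(A − λI):
  rank(A − (0)·I) = 2, so dim ker(A − (0)·I) = n − 2 = 3

Summary:
  λ = 0: algebraic multiplicity = 5, geometric multiplicity = 3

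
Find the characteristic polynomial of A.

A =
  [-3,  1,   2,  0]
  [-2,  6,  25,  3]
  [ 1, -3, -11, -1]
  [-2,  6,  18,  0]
x^4 + 8*x^3 + 24*x^2 + 32*x + 16

Expanding det(x·I − A) (e.g. by cofactor expansion or by noting that A is similar to its Jordan form J, which has the same characteristic polynomial as A) gives
  χ_A(x) = x^4 + 8*x^3 + 24*x^2 + 32*x + 16
which factors as (x + 2)^4. The eigenvalues (with algebraic multiplicities) are λ = -2 with multiplicity 4.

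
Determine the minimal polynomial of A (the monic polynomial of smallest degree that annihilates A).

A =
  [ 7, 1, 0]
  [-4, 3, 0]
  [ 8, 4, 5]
x^2 - 10*x + 25

The characteristic polynomial is χ_A(x) = (x - 5)^3, so the eigenvalues are known. The minimal polynomial is
  m_A(x) = Π_λ (x − λ)^{k_λ}
where k_λ is the size of the *largest* Jordan block for λ (equivalently, the smallest k with (A − λI)^k v = 0 for every generalised eigenvector v of λ).

  λ = 5: largest Jordan block has size 2, contributing (x − 5)^2

So m_A(x) = (x - 5)^2 = x^2 - 10*x + 25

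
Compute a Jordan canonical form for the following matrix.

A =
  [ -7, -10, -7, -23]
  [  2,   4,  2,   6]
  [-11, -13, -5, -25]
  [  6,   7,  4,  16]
J_2(2) ⊕ J_2(2)

The characteristic polynomial is
  det(x·I − A) = x^4 - 8*x^3 + 24*x^2 - 32*x + 16 = (x - 2)^4

Eigenvalues and multiplicities (the geometric multiplicity of λ is n − rank(A − λI), which equals the number of Jordan blocks for λ):
  λ = 2: algebraic multiplicity = 4, geometric multiplicity = 2

Determining the block sizes for each eigenvalue:
  λ = 2: with am = 4 and gm = 2, the partition is not yet determined (e.g. several partitions of 4 into 2 parts exist). Let N = A − (2)·I. Computing rank(N^1) = 2, rank(N^2) = 0; the number of blocks of size ≥ j is rank(N^{j−1}) − rank(N^j), giving [2, 2]. So we have 2 block(s) of size 2 → block sizes [2, 2]

Assembling the blocks gives a Jordan form
J =
  [2, 1, 0, 0]
  [0, 2, 0, 0]
  [0, 0, 2, 1]
  [0, 0, 0, 2]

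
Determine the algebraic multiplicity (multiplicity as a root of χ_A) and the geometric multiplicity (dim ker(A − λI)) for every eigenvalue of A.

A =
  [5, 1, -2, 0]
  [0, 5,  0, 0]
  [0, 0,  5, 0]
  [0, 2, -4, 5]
λ = 5: alg = 4, geom = 3

Step 1 — factor the characteristic polynomial to read off the algebraic multiplicities:
  χ_A(x) = (x - 5)^4

Step 2 — compute geometric multiplicities via the rank-nullity identity g(λ) = n − rank(A − λI):
  rank(A − (5)·I) = 1, so dim ker(A − (5)·I) = n − 1 = 3

Summary:
  λ = 5: algebraic multiplicity = 4, geometric multiplicity = 3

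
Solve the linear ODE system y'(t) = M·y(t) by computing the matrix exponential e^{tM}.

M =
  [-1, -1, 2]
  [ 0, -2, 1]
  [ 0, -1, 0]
e^{tM} =
  [exp(-t), -t^2*exp(-t)/2 - t*exp(-t), t^2*exp(-t)/2 + 2*t*exp(-t)]
  [0, -t*exp(-t) + exp(-t), t*exp(-t)]
  [0, -t*exp(-t), t*exp(-t) + exp(-t)]

Strategy: write M = P · J · P⁻¹ where J is a Jordan canonical form, so e^{tM} = P · e^{tJ} · P⁻¹, and e^{tJ} can be computed block-by-block.

M has Jordan form
J =
  [-1,  1,  0]
  [ 0, -1,  1]
  [ 0,  0, -1]
(up to reordering of blocks).

Per-block formulas:
  For a 3×3 Jordan block J_3(-1): exp(t · J_3(-1)) = e^(-1t)·(I + t·N + (t^2/2)·N^2), where N is the 3×3 nilpotent shift.

After assembling e^{tJ} and conjugating by P, we get:

e^{tM} =
  [exp(-t), -t^2*exp(-t)/2 - t*exp(-t), t^2*exp(-t)/2 + 2*t*exp(-t)]
  [0, -t*exp(-t) + exp(-t), t*exp(-t)]
  [0, -t*exp(-t), t*exp(-t) + exp(-t)]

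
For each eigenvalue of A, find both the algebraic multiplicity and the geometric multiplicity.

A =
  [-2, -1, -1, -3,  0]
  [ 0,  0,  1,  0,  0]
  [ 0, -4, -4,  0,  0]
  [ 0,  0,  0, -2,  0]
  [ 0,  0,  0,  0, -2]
λ = -2: alg = 5, geom = 3

Step 1 — factor the characteristic polynomial to read off the algebraic multiplicities:
  χ_A(x) = (x + 2)^5

Step 2 — compute geometric multiplicities via the rank-nullity identity g(λ) = n − rank(A − λI):
  rank(A − (-2)·I) = 2, so dim ker(A − (-2)·I) = n − 2 = 3

Summary:
  λ = -2: algebraic multiplicity = 5, geometric multiplicity = 3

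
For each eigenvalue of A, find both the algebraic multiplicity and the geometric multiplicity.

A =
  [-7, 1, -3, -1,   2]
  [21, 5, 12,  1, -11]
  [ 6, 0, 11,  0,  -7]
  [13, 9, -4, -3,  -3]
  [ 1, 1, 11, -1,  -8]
λ = -4: alg = 3, geom = 1; λ = 4: alg = 1, geom = 1; λ = 6: alg = 1, geom = 1

Step 1 — factor the characteristic polynomial to read off the algebraic multiplicities:
  χ_A(x) = (x - 6)*(x - 4)*(x + 4)^3

Step 2 — compute geometric multiplicities via the rank-nullity identity g(λ) = n − rank(A − λI):
  rank(A − (-4)·I) = 4, so dim ker(A − (-4)·I) = n − 4 = 1
  rank(A − (4)·I) = 4, so dim ker(A − (4)·I) = n − 4 = 1
  rank(A − (6)·I) = 4, so dim ker(A − (6)·I) = n − 4 = 1

Summary:
  λ = -4: algebraic multiplicity = 3, geometric multiplicity = 1
  λ = 4: algebraic multiplicity = 1, geometric multiplicity = 1
  λ = 6: algebraic multiplicity = 1, geometric multiplicity = 1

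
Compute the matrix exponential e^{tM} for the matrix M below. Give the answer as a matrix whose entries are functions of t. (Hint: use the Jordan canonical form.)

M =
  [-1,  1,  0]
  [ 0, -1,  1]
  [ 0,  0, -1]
e^{tM} =
  [exp(-t), t*exp(-t), t^2*exp(-t)/2]
  [0, exp(-t), t*exp(-t)]
  [0, 0, exp(-t)]

Strategy: write M = P · J · P⁻¹ where J is a Jordan canonical form, so e^{tM} = P · e^{tJ} · P⁻¹, and e^{tJ} can be computed block-by-block.

M has Jordan form
J =
  [-1,  1,  0]
  [ 0, -1,  1]
  [ 0,  0, -1]
(up to reordering of blocks).

Per-block formulas:
  For a 3×3 Jordan block J_3(-1): exp(t · J_3(-1)) = e^(-1t)·(I + t·N + (t^2/2)·N^2), where N is the 3×3 nilpotent shift.

After assembling e^{tJ} and conjugating by P, we get:

e^{tM} =
  [exp(-t), t*exp(-t), t^2*exp(-t)/2]
  [0, exp(-t), t*exp(-t)]
  [0, 0, exp(-t)]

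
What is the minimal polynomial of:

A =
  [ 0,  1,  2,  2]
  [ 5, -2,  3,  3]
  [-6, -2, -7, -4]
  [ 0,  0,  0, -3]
x^3 + 9*x^2 + 27*x + 27

The characteristic polynomial is χ_A(x) = (x + 3)^4, so the eigenvalues are known. The minimal polynomial is
  m_A(x) = Π_λ (x − λ)^{k_λ}
where k_λ is the size of the *largest* Jordan block for λ (equivalently, the smallest k with (A − λI)^k v = 0 for every generalised eigenvector v of λ).

  λ = -3: largest Jordan block has size 3, contributing (x + 3)^3

So m_A(x) = (x + 3)^3 = x^3 + 9*x^2 + 27*x + 27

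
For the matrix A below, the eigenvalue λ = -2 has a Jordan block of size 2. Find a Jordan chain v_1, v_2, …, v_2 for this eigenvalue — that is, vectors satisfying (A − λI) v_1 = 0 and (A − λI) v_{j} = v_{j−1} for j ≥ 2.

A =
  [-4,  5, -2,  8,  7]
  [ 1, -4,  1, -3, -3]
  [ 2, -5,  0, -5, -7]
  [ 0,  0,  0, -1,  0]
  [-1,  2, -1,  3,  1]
A Jordan chain for λ = -2 of length 2:
v_1 = (1, 0, -1, 0, 0)ᵀ
v_2 = (2, 1, 0, 0, 0)ᵀ

Let N = A − (-2)·I. We want v_2 with N^2 v_2 = 0 but N^1 v_2 ≠ 0; then v_{j-1} := N · v_j for j = 2, …, 2.

Pick v_2 = (2, 1, 0, 0, 0)ᵀ.
Then v_1 = N · v_2 = (1, 0, -1, 0, 0)ᵀ.

Sanity check: (A − (-2)·I) v_1 = (0, 0, 0, 0, 0)ᵀ = 0. ✓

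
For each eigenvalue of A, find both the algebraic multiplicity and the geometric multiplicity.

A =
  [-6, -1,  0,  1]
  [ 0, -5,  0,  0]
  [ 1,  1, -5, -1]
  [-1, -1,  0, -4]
λ = -5: alg = 4, geom = 3

Step 1 — factor the characteristic polynomial to read off the algebraic multiplicities:
  χ_A(x) = (x + 5)^4

Step 2 — compute geometric multiplicities via the rank-nullity identity g(λ) = n − rank(A − λI):
  rank(A − (-5)·I) = 1, so dim ker(A − (-5)·I) = n − 1 = 3

Summary:
  λ = -5: algebraic multiplicity = 4, geometric multiplicity = 3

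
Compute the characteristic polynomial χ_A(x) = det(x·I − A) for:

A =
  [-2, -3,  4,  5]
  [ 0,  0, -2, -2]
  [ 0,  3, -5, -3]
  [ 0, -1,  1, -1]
x^4 + 8*x^3 + 24*x^2 + 32*x + 16

Expanding det(x·I − A) (e.g. by cofactor expansion or by noting that A is similar to its Jordan form J, which has the same characteristic polynomial as A) gives
  χ_A(x) = x^4 + 8*x^3 + 24*x^2 + 32*x + 16
which factors as (x + 2)^4. The eigenvalues (with algebraic multiplicities) are λ = -2 with multiplicity 4.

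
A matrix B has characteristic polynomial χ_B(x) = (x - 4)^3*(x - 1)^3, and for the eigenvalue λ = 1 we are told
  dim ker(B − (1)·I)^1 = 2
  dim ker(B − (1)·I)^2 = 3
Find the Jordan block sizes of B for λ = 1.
Block sizes for λ = 1: [2, 1]

From the dimensions of kernels of powers, the number of Jordan blocks of size at least j is d_j − d_{j−1} where d_j = dim ker(N^j) (with d_0 = 0). Computing the differences gives [2, 1].
The number of blocks of size exactly k is (#blocks of size ≥ k) − (#blocks of size ≥ k + 1), so the partition is: 1 block(s) of size 1, 1 block(s) of size 2.
In nonincreasing order the block sizes are [2, 1].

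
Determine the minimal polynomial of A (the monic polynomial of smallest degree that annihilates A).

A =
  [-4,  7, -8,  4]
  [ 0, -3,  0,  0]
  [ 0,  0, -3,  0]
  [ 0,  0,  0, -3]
x^2 + 7*x + 12

The characteristic polynomial is χ_A(x) = (x + 3)^3*(x + 4), so the eigenvalues are known. The minimal polynomial is
  m_A(x) = Π_λ (x − λ)^{k_λ}
where k_λ is the size of the *largest* Jordan block for λ (equivalently, the smallest k with (A − λI)^k v = 0 for every generalised eigenvector v of λ).

  λ = -4: largest Jordan block has size 1, contributing (x + 4)
  λ = -3: largest Jordan block has size 1, contributing (x + 3)

So m_A(x) = (x + 3)*(x + 4) = x^2 + 7*x + 12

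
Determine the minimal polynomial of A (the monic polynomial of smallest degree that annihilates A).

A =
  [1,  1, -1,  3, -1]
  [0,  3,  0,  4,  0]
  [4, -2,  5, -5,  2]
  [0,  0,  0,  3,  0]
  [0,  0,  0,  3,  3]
x^2 - 6*x + 9

The characteristic polynomial is χ_A(x) = (x - 3)^5, so the eigenvalues are known. The minimal polynomial is
  m_A(x) = Π_λ (x − λ)^{k_λ}
where k_λ is the size of the *largest* Jordan block for λ (equivalently, the smallest k with (A − λI)^k v = 0 for every generalised eigenvector v of λ).

  λ = 3: largest Jordan block has size 2, contributing (x − 3)^2

So m_A(x) = (x - 3)^2 = x^2 - 6*x + 9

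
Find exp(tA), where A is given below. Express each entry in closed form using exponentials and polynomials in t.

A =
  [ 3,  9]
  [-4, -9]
e^{tA} =
  [6*t*exp(-3*t) + exp(-3*t), 9*t*exp(-3*t)]
  [-4*t*exp(-3*t), -6*t*exp(-3*t) + exp(-3*t)]

Strategy: write A = P · J · P⁻¹ where J is a Jordan canonical form, so e^{tA} = P · e^{tJ} · P⁻¹, and e^{tJ} can be computed block-by-block.

A has Jordan form
J =
  [-3,  1]
  [ 0, -3]
(up to reordering of blocks).

Per-block formulas:
  For a 2×2 Jordan block J_2(-3): exp(t · J_2(-3)) = e^(-3t)·(I + t·N), where N is the 2×2 nilpotent shift.

After assembling e^{tJ} and conjugating by P, we get:

e^{tA} =
  [6*t*exp(-3*t) + exp(-3*t), 9*t*exp(-3*t)]
  [-4*t*exp(-3*t), -6*t*exp(-3*t) + exp(-3*t)]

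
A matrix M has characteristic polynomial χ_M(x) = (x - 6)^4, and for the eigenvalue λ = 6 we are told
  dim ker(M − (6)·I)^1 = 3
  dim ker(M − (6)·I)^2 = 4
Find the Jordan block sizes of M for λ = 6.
Block sizes for λ = 6: [2, 1, 1]

From the dimensions of kernels of powers, the number of Jordan blocks of size at least j is d_j − d_{j−1} where d_j = dim ker(N^j) (with d_0 = 0). Computing the differences gives [3, 1].
The number of blocks of size exactly k is (#blocks of size ≥ k) − (#blocks of size ≥ k + 1), so the partition is: 2 block(s) of size 1, 1 block(s) of size 2.
In nonincreasing order the block sizes are [2, 1, 1].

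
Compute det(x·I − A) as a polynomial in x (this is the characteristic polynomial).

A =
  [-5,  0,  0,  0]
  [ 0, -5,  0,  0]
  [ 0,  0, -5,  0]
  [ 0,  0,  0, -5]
x^4 + 20*x^3 + 150*x^2 + 500*x + 625

Expanding det(x·I − A) (e.g. by cofactor expansion or by noting that A is similar to its Jordan form J, which has the same characteristic polynomial as A) gives
  χ_A(x) = x^4 + 20*x^3 + 150*x^2 + 500*x + 625
which factors as (x + 5)^4. The eigenvalues (with algebraic multiplicities) are λ = -5 with multiplicity 4.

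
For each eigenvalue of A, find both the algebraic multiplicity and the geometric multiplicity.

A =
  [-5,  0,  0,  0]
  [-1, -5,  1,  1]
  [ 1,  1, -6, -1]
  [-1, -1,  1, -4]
λ = -5: alg = 4, geom = 2

Step 1 — factor the characteristic polynomial to read off the algebraic multiplicities:
  χ_A(x) = (x + 5)^4

Step 2 — compute geometric multiplicities via the rank-nullity identity g(λ) = n − rank(A − λI):
  rank(A − (-5)·I) = 2, so dim ker(A − (-5)·I) = n − 2 = 2

Summary:
  λ = -5: algebraic multiplicity = 4, geometric multiplicity = 2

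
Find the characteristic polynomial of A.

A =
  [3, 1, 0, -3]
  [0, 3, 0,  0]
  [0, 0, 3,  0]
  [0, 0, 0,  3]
x^4 - 12*x^3 + 54*x^2 - 108*x + 81

Expanding det(x·I − A) (e.g. by cofactor expansion or by noting that A is similar to its Jordan form J, which has the same characteristic polynomial as A) gives
  χ_A(x) = x^4 - 12*x^3 + 54*x^2 - 108*x + 81
which factors as (x - 3)^4. The eigenvalues (with algebraic multiplicities) are λ = 3 with multiplicity 4.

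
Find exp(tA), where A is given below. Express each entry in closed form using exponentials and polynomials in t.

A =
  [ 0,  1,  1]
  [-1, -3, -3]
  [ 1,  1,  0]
e^{tA} =
  [t^2*exp(-t)/2 + t*exp(-t) + exp(-t), t*exp(-t), -t^2*exp(-t)/2 + t*exp(-t)]
  [-t^2*exp(-t) - t*exp(-t), -2*t*exp(-t) + exp(-t), t^2*exp(-t) - 3*t*exp(-t)]
  [t^2*exp(-t)/2 + t*exp(-t), t*exp(-t), -t^2*exp(-t)/2 + t*exp(-t) + exp(-t)]

Strategy: write A = P · J · P⁻¹ where J is a Jordan canonical form, so e^{tA} = P · e^{tJ} · P⁻¹, and e^{tJ} can be computed block-by-block.

A has Jordan form
J =
  [-1,  1,  0]
  [ 0, -1,  1]
  [ 0,  0, -1]
(up to reordering of blocks).

Per-block formulas:
  For a 3×3 Jordan block J_3(-1): exp(t · J_3(-1)) = e^(-1t)·(I + t·N + (t^2/2)·N^2), where N is the 3×3 nilpotent shift.

After assembling e^{tJ} and conjugating by P, we get:

e^{tA} =
  [t^2*exp(-t)/2 + t*exp(-t) + exp(-t), t*exp(-t), -t^2*exp(-t)/2 + t*exp(-t)]
  [-t^2*exp(-t) - t*exp(-t), -2*t*exp(-t) + exp(-t), t^2*exp(-t) - 3*t*exp(-t)]
  [t^2*exp(-t)/2 + t*exp(-t), t*exp(-t), -t^2*exp(-t)/2 + t*exp(-t) + exp(-t)]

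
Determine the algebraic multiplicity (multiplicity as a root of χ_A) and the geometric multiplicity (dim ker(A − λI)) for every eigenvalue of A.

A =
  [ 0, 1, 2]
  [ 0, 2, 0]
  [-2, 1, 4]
λ = 2: alg = 3, geom = 2

Step 1 — factor the characteristic polynomial to read off the algebraic multiplicities:
  χ_A(x) = (x - 2)^3

Step 2 — compute geometric multiplicities via the rank-nullity identity g(λ) = n − rank(A − λI):
  rank(A − (2)·I) = 1, so dim ker(A − (2)·I) = n − 1 = 2

Summary:
  λ = 2: algebraic multiplicity = 3, geometric multiplicity = 2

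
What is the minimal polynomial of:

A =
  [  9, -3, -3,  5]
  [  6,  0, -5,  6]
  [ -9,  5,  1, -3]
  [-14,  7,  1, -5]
x^4 - 5*x^3 + 6*x^2 + 4*x - 8

The characteristic polynomial is χ_A(x) = (x - 2)^3*(x + 1), so the eigenvalues are known. The minimal polynomial is
  m_A(x) = Π_λ (x − λ)^{k_λ}
where k_λ is the size of the *largest* Jordan block for λ (equivalently, the smallest k with (A − λI)^k v = 0 for every generalised eigenvector v of λ).

  λ = -1: largest Jordan block has size 1, contributing (x + 1)
  λ = 2: largest Jordan block has size 3, contributing (x − 2)^3

So m_A(x) = (x - 2)^3*(x + 1) = x^4 - 5*x^3 + 6*x^2 + 4*x - 8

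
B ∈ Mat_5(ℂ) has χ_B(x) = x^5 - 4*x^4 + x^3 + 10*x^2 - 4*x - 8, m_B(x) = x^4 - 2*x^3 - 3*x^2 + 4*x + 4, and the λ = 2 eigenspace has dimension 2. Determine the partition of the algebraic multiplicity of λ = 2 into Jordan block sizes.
Block sizes for λ = 2: [2, 1]

Step 1 — from the characteristic polynomial, algebraic multiplicity of λ = 2 is 3. From dim ker(B − (2)·I) = 2, there are exactly 2 Jordan blocks for λ = 2.
Step 2 — from the minimal polynomial, the factor (x − 2)^2 tells us the largest block for λ = 2 has size 2.
Step 3 — with total size 3, 2 blocks, and largest block 2, the block sizes (in nonincreasing order) are [2, 1].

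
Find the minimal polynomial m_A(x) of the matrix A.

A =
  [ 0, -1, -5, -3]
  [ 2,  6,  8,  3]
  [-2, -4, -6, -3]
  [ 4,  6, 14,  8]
x^2 - 4*x + 4

The characteristic polynomial is χ_A(x) = (x - 2)^4, so the eigenvalues are known. The minimal polynomial is
  m_A(x) = Π_λ (x − λ)^{k_λ}
where k_λ is the size of the *largest* Jordan block for λ (equivalently, the smallest k with (A − λI)^k v = 0 for every generalised eigenvector v of λ).

  λ = 2: largest Jordan block has size 2, contributing (x − 2)^2

So m_A(x) = (x - 2)^2 = x^2 - 4*x + 4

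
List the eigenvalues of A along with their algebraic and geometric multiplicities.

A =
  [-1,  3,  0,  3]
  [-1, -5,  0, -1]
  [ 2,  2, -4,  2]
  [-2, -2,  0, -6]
λ = -4: alg = 4, geom = 3

Step 1 — factor the characteristic polynomial to read off the algebraic multiplicities:
  χ_A(x) = (x + 4)^4

Step 2 — compute geometric multiplicities via the rank-nullity identity g(λ) = n − rank(A − λI):
  rank(A − (-4)·I) = 1, so dim ker(A − (-4)·I) = n − 1 = 3

Summary:
  λ = -4: algebraic multiplicity = 4, geometric multiplicity = 3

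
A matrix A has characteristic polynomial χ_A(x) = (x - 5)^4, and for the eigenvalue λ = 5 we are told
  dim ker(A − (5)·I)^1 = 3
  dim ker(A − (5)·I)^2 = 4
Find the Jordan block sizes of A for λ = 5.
Block sizes for λ = 5: [2, 1, 1]

From the dimensions of kernels of powers, the number of Jordan blocks of size at least j is d_j − d_{j−1} where d_j = dim ker(N^j) (with d_0 = 0). Computing the differences gives [3, 1].
The number of blocks of size exactly k is (#blocks of size ≥ k) − (#blocks of size ≥ k + 1), so the partition is: 2 block(s) of size 1, 1 block(s) of size 2.
In nonincreasing order the block sizes are [2, 1, 1].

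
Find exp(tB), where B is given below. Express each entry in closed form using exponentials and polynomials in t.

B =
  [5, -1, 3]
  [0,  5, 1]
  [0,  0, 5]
e^{tB} =
  [exp(5*t), -t*exp(5*t), -t^2*exp(5*t)/2 + 3*t*exp(5*t)]
  [0, exp(5*t), t*exp(5*t)]
  [0, 0, exp(5*t)]

Strategy: write B = P · J · P⁻¹ where J is a Jordan canonical form, so e^{tB} = P · e^{tJ} · P⁻¹, and e^{tJ} can be computed block-by-block.

B has Jordan form
J =
  [5, 1, 0]
  [0, 5, 1]
  [0, 0, 5]
(up to reordering of blocks).

Per-block formulas:
  For a 3×3 Jordan block J_3(5): exp(t · J_3(5)) = e^(5t)·(I + t·N + (t^2/2)·N^2), where N is the 3×3 nilpotent shift.

After assembling e^{tJ} and conjugating by P, we get:

e^{tB} =
  [exp(5*t), -t*exp(5*t), -t^2*exp(5*t)/2 + 3*t*exp(5*t)]
  [0, exp(5*t), t*exp(5*t)]
  [0, 0, exp(5*t)]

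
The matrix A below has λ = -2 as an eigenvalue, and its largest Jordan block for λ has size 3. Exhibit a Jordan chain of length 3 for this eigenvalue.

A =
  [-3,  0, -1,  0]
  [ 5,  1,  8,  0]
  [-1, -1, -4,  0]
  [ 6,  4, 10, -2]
A Jordan chain for λ = -2 of length 3:
v_1 = (2, 2, -2, 4)ᵀ
v_2 = (-1, 5, -1, 6)ᵀ
v_3 = (1, 0, 0, 0)ᵀ

Let N = A − (-2)·I. We want v_3 with N^3 v_3 = 0 but N^2 v_3 ≠ 0; then v_{j-1} := N · v_j for j = 3, …, 2.

Pick v_3 = (1, 0, 0, 0)ᵀ.
Then v_2 = N · v_3 = (-1, 5, -1, 6)ᵀ.
Then v_1 = N · v_2 = (2, 2, -2, 4)ᵀ.

Sanity check: (A − (-2)·I) v_1 = (0, 0, 0, 0)ᵀ = 0. ✓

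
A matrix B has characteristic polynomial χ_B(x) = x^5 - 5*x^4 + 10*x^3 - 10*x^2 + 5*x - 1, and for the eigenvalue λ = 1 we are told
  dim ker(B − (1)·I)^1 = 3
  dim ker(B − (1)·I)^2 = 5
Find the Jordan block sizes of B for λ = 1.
Block sizes for λ = 1: [2, 2, 1]

From the dimensions of kernels of powers, the number of Jordan blocks of size at least j is d_j − d_{j−1} where d_j = dim ker(N^j) (with d_0 = 0). Computing the differences gives [3, 2].
The number of blocks of size exactly k is (#blocks of size ≥ k) − (#blocks of size ≥ k + 1), so the partition is: 1 block(s) of size 1, 2 block(s) of size 2.
In nonincreasing order the block sizes are [2, 2, 1].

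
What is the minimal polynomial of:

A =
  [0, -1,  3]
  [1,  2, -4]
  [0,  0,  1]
x^3 - 3*x^2 + 3*x - 1

The characteristic polynomial is χ_A(x) = (x - 1)^3, so the eigenvalues are known. The minimal polynomial is
  m_A(x) = Π_λ (x − λ)^{k_λ}
where k_λ is the size of the *largest* Jordan block for λ (equivalently, the smallest k with (A − λI)^k v = 0 for every generalised eigenvector v of λ).

  λ = 1: largest Jordan block has size 3, contributing (x − 1)^3

So m_A(x) = (x - 1)^3 = x^3 - 3*x^2 + 3*x - 1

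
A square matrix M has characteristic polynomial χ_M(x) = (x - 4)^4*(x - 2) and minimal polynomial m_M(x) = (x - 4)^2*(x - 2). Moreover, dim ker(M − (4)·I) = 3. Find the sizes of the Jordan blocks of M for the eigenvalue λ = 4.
Block sizes for λ = 4: [2, 1, 1]

Step 1 — from the characteristic polynomial, algebraic multiplicity of λ = 4 is 4. From dim ker(M − (4)·I) = 3, there are exactly 3 Jordan blocks for λ = 4.
Step 2 — from the minimal polynomial, the factor (x − 4)^2 tells us the largest block for λ = 4 has size 2.
Step 3 — with total size 4, 3 blocks, and largest block 2, the block sizes (in nonincreasing order) are [2, 1, 1].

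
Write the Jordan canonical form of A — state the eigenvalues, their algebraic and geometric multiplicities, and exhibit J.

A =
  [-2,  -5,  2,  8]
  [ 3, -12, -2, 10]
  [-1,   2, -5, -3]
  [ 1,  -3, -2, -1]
J_2(-5) ⊕ J_2(-5)

The characteristic polynomial is
  det(x·I − A) = x^4 + 20*x^3 + 150*x^2 + 500*x + 625 = (x + 5)^4

Eigenvalues and multiplicities (the geometric multiplicity of λ is n − rank(A − λI), which equals the number of Jordan blocks for λ):
  λ = -5: algebraic multiplicity = 4, geometric multiplicity = 2

Determining the block sizes for each eigenvalue:
  λ = -5: with am = 4 and gm = 2, the partition is not yet determined (e.g. several partitions of 4 into 2 parts exist). Let N = A − (-5)·I. Computing rank(N^1) = 2, rank(N^2) = 0; the number of blocks of size ≥ j is rank(N^{j−1}) − rank(N^j), giving [2, 2]. So we have 2 block(s) of size 2 → block sizes [2, 2]

Assembling the blocks gives a Jordan form
J =
  [-5,  1,  0,  0]
  [ 0, -5,  0,  0]
  [ 0,  0, -5,  1]
  [ 0,  0,  0, -5]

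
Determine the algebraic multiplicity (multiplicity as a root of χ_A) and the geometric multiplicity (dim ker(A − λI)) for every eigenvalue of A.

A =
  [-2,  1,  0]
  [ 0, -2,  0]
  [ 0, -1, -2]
λ = -2: alg = 3, geom = 2

Step 1 — factor the characteristic polynomial to read off the algebraic multiplicities:
  χ_A(x) = (x + 2)^3

Step 2 — compute geometric multiplicities via the rank-nullity identity g(λ) = n − rank(A − λI):
  rank(A − (-2)·I) = 1, so dim ker(A − (-2)·I) = n − 1 = 2

Summary:
  λ = -2: algebraic multiplicity = 3, geometric multiplicity = 2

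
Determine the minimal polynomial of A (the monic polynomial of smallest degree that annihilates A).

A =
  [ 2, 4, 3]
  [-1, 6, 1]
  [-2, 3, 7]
x^3 - 15*x^2 + 75*x - 125

The characteristic polynomial is χ_A(x) = (x - 5)^3, so the eigenvalues are known. The minimal polynomial is
  m_A(x) = Π_λ (x − λ)^{k_λ}
where k_λ is the size of the *largest* Jordan block for λ (equivalently, the smallest k with (A − λI)^k v = 0 for every generalised eigenvector v of λ).

  λ = 5: largest Jordan block has size 3, contributing (x − 5)^3

So m_A(x) = (x - 5)^3 = x^3 - 15*x^2 + 75*x - 125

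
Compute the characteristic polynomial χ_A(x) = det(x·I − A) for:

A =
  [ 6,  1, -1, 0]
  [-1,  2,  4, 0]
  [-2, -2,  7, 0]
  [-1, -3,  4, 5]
x^4 - 20*x^3 + 150*x^2 - 500*x + 625

Expanding det(x·I − A) (e.g. by cofactor expansion or by noting that A is similar to its Jordan form J, which has the same characteristic polynomial as A) gives
  χ_A(x) = x^4 - 20*x^3 + 150*x^2 - 500*x + 625
which factors as (x - 5)^4. The eigenvalues (with algebraic multiplicities) are λ = 5 with multiplicity 4.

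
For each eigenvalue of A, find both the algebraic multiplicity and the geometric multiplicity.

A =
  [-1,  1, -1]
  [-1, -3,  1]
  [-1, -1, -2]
λ = -2: alg = 3, geom = 1

Step 1 — factor the characteristic polynomial to read off the algebraic multiplicities:
  χ_A(x) = (x + 2)^3

Step 2 — compute geometric multiplicities via the rank-nullity identity g(λ) = n − rank(A − λI):
  rank(A − (-2)·I) = 2, so dim ker(A − (-2)·I) = n − 2 = 1

Summary:
  λ = -2: algebraic multiplicity = 3, geometric multiplicity = 1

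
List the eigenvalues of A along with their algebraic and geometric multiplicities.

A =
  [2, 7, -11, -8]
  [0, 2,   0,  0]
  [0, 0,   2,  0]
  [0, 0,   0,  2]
λ = 2: alg = 4, geom = 3

Step 1 — factor the characteristic polynomial to read off the algebraic multiplicities:
  χ_A(x) = (x - 2)^4

Step 2 — compute geometric multiplicities via the rank-nullity identity g(λ) = n − rank(A − λI):
  rank(A − (2)·I) = 1, so dim ker(A − (2)·I) = n − 1 = 3

Summary:
  λ = 2: algebraic multiplicity = 4, geometric multiplicity = 3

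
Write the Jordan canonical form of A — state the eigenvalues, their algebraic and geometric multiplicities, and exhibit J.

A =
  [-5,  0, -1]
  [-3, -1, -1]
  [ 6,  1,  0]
J_3(-2)

The characteristic polynomial is
  det(x·I − A) = x^3 + 6*x^2 + 12*x + 8 = (x + 2)^3

Eigenvalues and multiplicities (the geometric multiplicity of λ is n − rank(A − λI), which equals the number of Jordan blocks for λ):
  λ = -2: algebraic multiplicity = 3, geometric multiplicity = 1

Determining the block sizes for each eigenvalue:
  λ = -2: one block (gm = 1), so the single block has size am = 3 → block sizes [3]

Assembling the blocks gives a Jordan form
J =
  [-2,  1,  0]
  [ 0, -2,  1]
  [ 0,  0, -2]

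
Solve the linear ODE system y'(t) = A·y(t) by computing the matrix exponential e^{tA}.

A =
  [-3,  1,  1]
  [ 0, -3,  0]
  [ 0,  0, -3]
e^{tA} =
  [exp(-3*t), t*exp(-3*t), t*exp(-3*t)]
  [0, exp(-3*t), 0]
  [0, 0, exp(-3*t)]

Strategy: write A = P · J · P⁻¹ where J is a Jordan canonical form, so e^{tA} = P · e^{tJ} · P⁻¹, and e^{tJ} can be computed block-by-block.

A has Jordan form
J =
  [-3,  1,  0]
  [ 0, -3,  0]
  [ 0,  0, -3]
(up to reordering of blocks).

Per-block formulas:
  For a 1×1 block at λ = -3: exp(t · [-3]) = [e^(-3t)].
  For a 2×2 Jordan block J_2(-3): exp(t · J_2(-3)) = e^(-3t)·(I + t·N), where N is the 2×2 nilpotent shift.

After assembling e^{tJ} and conjugating by P, we get:

e^{tA} =
  [exp(-3*t), t*exp(-3*t), t*exp(-3*t)]
  [0, exp(-3*t), 0]
  [0, 0, exp(-3*t)]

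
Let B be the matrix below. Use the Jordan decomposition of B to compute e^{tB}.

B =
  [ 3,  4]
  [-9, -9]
e^{tB} =
  [6*t*exp(-3*t) + exp(-3*t), 4*t*exp(-3*t)]
  [-9*t*exp(-3*t), -6*t*exp(-3*t) + exp(-3*t)]

Strategy: write B = P · J · P⁻¹ where J is a Jordan canonical form, so e^{tB} = P · e^{tJ} · P⁻¹, and e^{tJ} can be computed block-by-block.

B has Jordan form
J =
  [-3,  1]
  [ 0, -3]
(up to reordering of blocks).

Per-block formulas:
  For a 2×2 Jordan block J_2(-3): exp(t · J_2(-3)) = e^(-3t)·(I + t·N), where N is the 2×2 nilpotent shift.

After assembling e^{tJ} and conjugating by P, we get:

e^{tB} =
  [6*t*exp(-3*t) + exp(-3*t), 4*t*exp(-3*t)]
  [-9*t*exp(-3*t), -6*t*exp(-3*t) + exp(-3*t)]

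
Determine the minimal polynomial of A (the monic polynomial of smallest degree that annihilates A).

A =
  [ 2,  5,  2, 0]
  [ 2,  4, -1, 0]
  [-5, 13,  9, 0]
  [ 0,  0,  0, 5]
x^3 - 15*x^2 + 75*x - 125

The characteristic polynomial is χ_A(x) = (x - 5)^4, so the eigenvalues are known. The minimal polynomial is
  m_A(x) = Π_λ (x − λ)^{k_λ}
where k_λ is the size of the *largest* Jordan block for λ (equivalently, the smallest k with (A − λI)^k v = 0 for every generalised eigenvector v of λ).

  λ = 5: largest Jordan block has size 3, contributing (x − 5)^3

So m_A(x) = (x - 5)^3 = x^3 - 15*x^2 + 75*x - 125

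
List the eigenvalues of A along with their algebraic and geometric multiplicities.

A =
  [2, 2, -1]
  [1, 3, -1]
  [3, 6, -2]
λ = 1: alg = 3, geom = 2

Step 1 — factor the characteristic polynomial to read off the algebraic multiplicities:
  χ_A(x) = (x - 1)^3

Step 2 — compute geometric multiplicities via the rank-nullity identity g(λ) = n − rank(A − λI):
  rank(A − (1)·I) = 1, so dim ker(A − (1)·I) = n − 1 = 2

Summary:
  λ = 1: algebraic multiplicity = 3, geometric multiplicity = 2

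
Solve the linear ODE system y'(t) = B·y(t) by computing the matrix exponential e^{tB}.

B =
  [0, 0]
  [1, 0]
e^{tB} =
  [1, 0]
  [t, 1]

Strategy: write B = P · J · P⁻¹ where J is a Jordan canonical form, so e^{tB} = P · e^{tJ} · P⁻¹, and e^{tJ} can be computed block-by-block.

B has Jordan form
J =
  [0, 1]
  [0, 0]
(up to reordering of blocks).

Per-block formulas:
  For a 2×2 Jordan block J_2(0): exp(t · J_2(0)) = e^(0t)·(I + t·N), where N is the 2×2 nilpotent shift.

After assembling e^{tJ} and conjugating by P, we get:

e^{tB} =
  [1, 0]
  [t, 1]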